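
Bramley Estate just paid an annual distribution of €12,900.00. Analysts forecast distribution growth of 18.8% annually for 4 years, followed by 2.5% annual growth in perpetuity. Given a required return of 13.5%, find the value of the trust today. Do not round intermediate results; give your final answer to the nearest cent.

€202190.73

D_1 = 15325.20000
D_2 = 18206.33760
D_3 = 21629.12907
D_4 = 25695.40533
Terminal value at year 4: TV = D_4×(1+g_2)/(r−g_2) = 26337.79047/0.11 = 239434.45879
P_0 = D_1/(1+r)^1 + D_2/(1+r)^2 + D_3/(1+r)^3 + D_4/(1+r)^4 + TV/(1+r)^4
    = 13502.37885 + 14132.88641 + 14792.83618 + 15483.60297 + 144279.02772 = 202190.73214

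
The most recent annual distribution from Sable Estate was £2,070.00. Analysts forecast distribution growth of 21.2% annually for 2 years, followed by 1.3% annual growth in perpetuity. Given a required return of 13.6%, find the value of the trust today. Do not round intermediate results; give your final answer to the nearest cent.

D_1 = 2508.84000
D_2 = 3040.71408
Terminal value at year 2: TV = D_2×(1+g_2)/(r−g_2) = 3080.24336/0.123 = 25042.62897
P_0 = D_1/(1+r)^1 + D_2/(1+r)^2 + TV/(1+r)^2
    = 2208.48592 + 2356.23673 + 19405.42936 = 23970.15201

£23970.15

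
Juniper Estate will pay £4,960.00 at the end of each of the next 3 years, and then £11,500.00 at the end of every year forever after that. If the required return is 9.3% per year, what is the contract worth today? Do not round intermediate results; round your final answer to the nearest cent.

£107189.36

PV of 3-year annuity: £4,960.00 × [1 − (1+0.093)^−3] / 0.093 = 12488.39525
Perpetuity value at year 3: £11,500.00 / 0.093 = 123655.91398
PV of perpetuity: 123655.91398 / (1+0.093)^3 = 94700.96532
Total PV = 12488.39525 + 94700.96532 = 107189.36057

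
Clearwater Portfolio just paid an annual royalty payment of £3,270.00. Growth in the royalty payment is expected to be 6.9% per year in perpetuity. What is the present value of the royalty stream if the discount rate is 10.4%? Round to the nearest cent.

£99875.14

D₁ = D₀ × (1 + g) = £3,270.00 × 1.069 = £3,495.6300
Growing perpetuity: P = D₁ / (r − g) = £3,495.6300 / (0.104 − 0.069) = £99,875.14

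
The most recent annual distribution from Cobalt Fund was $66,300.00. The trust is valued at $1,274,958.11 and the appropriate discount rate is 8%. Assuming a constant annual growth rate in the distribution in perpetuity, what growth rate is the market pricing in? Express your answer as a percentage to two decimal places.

P = D₀(1+g)/(r−g) ⇒ P(r−g) = D₀(1+g) ⇒ g(P+D₀) = P·r − D₀
g = (P·r − D₀)/(P + D₀) = ($1,274,958.11×0.08 − $66,300.00) / ($1,274,958.11 + $66,300.00) = 0.026614

2.66%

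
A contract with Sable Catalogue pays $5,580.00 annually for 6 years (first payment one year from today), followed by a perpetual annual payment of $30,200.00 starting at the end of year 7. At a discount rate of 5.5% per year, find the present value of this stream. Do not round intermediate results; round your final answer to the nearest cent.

PV of 6-year annuity: $5,580.00 × [1 − (1+0.055)^−6] / 0.055 = 27875.05912
Perpetuity value at year 6: $30,200.00 / 0.055 = 549090.90909
PV of perpetuity: 549090.90909 / (1+0.055)^6 = 398225.89377
Total PV = 27875.05912 + 398225.89377 = 426100.95289

$426100.95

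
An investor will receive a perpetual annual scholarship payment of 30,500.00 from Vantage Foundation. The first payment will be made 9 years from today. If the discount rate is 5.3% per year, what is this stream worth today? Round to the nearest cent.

380712.38

Value at end of year 8: C / r = 30,500.00 / 0.053 = 575,471.6981
Discount to today: PV = 575,471.6981 / (1 + 0.053)^8 = 575,471.6981 / 1.511565 = 380,712.38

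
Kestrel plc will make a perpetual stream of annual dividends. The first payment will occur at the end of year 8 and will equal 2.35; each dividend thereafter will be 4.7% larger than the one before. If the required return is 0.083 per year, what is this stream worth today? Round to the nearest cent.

37.36

Value at end of year 7: C₁ / (r − g) = 2.35 / (0.083 − 0.047) = 65.2778
Discount to today: PV = 65.2778 / (1 + 0.083)^7 = 65.2778 / 1.747428 = 37.36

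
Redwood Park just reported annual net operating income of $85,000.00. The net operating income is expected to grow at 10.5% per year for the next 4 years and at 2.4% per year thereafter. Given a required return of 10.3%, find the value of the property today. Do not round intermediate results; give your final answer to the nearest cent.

D_1 = 93925.00000
D_2 = 103787.12500
D_3 = 114684.77313
D_4 = 126726.67430
Terminal value at year 4: TV = D_4×(1+g_2)/(r−g_2) = 129768.11449/0.079 = 1642634.36059
P_0 = D_1/(1+r)^1 + D_2/(1+r)^2 + D_3/(1+r)^3 + D_4/(1+r)^4 + TV/(1+r)^4
    = 85154.12511 + 85308.52969 + 85463.21424 + 85618.17927 + 1109785.00729 = 1451329.05561

$1451329.06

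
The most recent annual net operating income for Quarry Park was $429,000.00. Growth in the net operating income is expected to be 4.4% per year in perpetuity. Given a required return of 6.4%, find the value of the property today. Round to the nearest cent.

D₁ = D₀ × (1 + g) = $429,000.00 × 1.044 = $447,876.0000
Growing perpetuity: P = D₁ / (r − g) = $447,876.0000 / (0.064 − 0.044) = $22,393,800.00

$22393800.00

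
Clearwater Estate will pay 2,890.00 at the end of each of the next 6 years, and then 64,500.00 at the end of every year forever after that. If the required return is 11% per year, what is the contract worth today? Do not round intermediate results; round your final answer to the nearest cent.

PV of 6-year annuity: 2,890.00 × [1 − (1+0.11)^−6] / 0.11 = 12226.25440
Perpetuity value at year 6: 64,500.00 / 0.11 = 586363.63636
PV of perpetuity: 586363.63636 / (1+0.11)^6 = 313493.94480
Total PV = 12226.25440 + 313493.94480 = 325720.19919

325720.20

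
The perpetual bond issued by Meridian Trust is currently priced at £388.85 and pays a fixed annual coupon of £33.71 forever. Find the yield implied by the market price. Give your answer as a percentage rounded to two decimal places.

P = C/r ⇒ r = C/P = £33.71/£388.85 = 0.086692

8.67%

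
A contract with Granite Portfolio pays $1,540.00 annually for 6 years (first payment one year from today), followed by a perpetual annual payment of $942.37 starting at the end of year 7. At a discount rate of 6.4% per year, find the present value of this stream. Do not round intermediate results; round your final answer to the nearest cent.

PV of 6-year annuity: $1,540.00 × [1 − (1+0.064)^−6] / 0.064 = 7478.43546
Perpetuity value at year 6: $942.37 / 0.064 = 14724.53125
PV of perpetuity: 14724.53125 / (1+0.064)^6 = 10148.26292
Total PV = 7478.43546 + 10148.26292 = 17626.69838

$17626.70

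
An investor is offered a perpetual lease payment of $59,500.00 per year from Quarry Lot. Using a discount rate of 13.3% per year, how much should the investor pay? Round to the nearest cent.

Level perpetuity: PV = C / r = $59,500.00 / 0.133 = $447,368.42

$447368.42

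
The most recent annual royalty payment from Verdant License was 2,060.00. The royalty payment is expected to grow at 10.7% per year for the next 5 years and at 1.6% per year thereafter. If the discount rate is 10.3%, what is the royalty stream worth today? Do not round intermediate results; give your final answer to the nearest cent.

D_1 = 2280.42000
D_2 = 2524.42494
D_3 = 2794.53841
D_4 = 3093.55402
D_5 = 3424.56430
Terminal value at year 5: TV = D_5×(1+g_2)/(r−g_2) = 3479.35733/0.087 = 39992.61295
P_0 = D_1/(1+r)^1 + D_2/(1+r)^2 + D_3/(1+r)^3 + D_4/(1+r)^4 + D_5/(1+r)^5 + TV/(1+r)^5
    = 2067.47053 + 2074.96816 + 2082.49298 + 2090.04508 + 2097.62458 + 24496.39734 = 34908.99868

34909.00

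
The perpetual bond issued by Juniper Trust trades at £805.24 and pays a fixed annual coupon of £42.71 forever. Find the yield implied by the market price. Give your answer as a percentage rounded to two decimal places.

5.30%

P = C/r ⇒ r = C/P = £42.71/£805.24 = 0.053040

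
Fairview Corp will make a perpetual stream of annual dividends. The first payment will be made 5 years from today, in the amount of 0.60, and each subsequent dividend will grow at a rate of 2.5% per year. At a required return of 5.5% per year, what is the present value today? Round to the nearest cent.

16.14

Value at end of year 4: C₁ / (r − g) = 0.60 / (0.055 − 0.025) = 20.0000
Discount to today: PV = 20.0000 / (1 + 0.055)^4 = 20.0000 / 1.238825 = 16.14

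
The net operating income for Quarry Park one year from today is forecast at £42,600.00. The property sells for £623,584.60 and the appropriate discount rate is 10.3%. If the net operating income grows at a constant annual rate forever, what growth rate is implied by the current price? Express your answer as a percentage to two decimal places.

3.47%

P = D₁/(r−g) ⇒ g = r − D₁/P = 0.103 − £42,600.00/£623,584.60 = 0.034685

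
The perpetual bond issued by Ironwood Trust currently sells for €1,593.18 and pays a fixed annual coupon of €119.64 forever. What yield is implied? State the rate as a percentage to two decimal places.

P = C/r ⇒ r = C/P = €119.64/€1,593.18 = 0.075095

7.51%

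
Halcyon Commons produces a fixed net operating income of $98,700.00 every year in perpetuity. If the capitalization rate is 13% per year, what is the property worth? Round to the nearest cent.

Level perpetuity: PV = C / r = $98,700.00 / 0.13 = $759,230.77

$759230.77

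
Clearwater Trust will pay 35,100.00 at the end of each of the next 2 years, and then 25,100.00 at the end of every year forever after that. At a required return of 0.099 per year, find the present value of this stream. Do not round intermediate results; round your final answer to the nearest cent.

PV of 2-year annuity: 35,100.00 × [1 − (1+0.099)^−2] / 0.099 = 60999.20434
Perpetuity value at year 2: 25,100.00 / 0.099 = 253535.35354
PV of perpetuity: 253535.35354 / (1+0.099)^2 = 209914.83989
Total PV = 60999.20434 + 209914.83989 = 270914.04423

270914.04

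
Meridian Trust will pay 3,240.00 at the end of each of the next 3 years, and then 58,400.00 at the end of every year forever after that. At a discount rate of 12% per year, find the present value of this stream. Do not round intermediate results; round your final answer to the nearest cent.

354181.65

PV of 3-year annuity: 3,240.00 × [1 − (1+0.12)^−3] / 0.12 = 7781.93331
Perpetuity value at year 3: 58,400.00 / 0.12 = 486666.66667
PV of perpetuity: 486666.66667 / (1+0.12)^3 = 346399.72060
Total PV = 7781.93331 + 346399.72060 = 354181.65391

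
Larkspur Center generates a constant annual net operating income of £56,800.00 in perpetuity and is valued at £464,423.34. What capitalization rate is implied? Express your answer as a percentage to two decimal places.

P = C/r ⇒ r = C/P = £56,800.00/£464,423.34 = 0.122302

12.23%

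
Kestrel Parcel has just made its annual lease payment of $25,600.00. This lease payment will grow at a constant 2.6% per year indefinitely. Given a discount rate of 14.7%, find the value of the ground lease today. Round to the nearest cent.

D₁ = D₀ × (1 + g) = $25,600.00 × 1.026 = $26,265.6000
Growing perpetuity: P = D₁ / (r − g) = $26,265.6000 / (0.147 − 0.026) = $217,071.07

$217071.07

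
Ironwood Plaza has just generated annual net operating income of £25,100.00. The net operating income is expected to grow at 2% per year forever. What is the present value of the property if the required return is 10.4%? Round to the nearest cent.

D₁ = D₀ × (1 + g) = £25,100.00 × 1.02 = £25,602.0000
Growing perpetuity: P = D₁ / (r − g) = £25,602.0000 / (0.104 − 0.02) = £304,785.71

£304785.71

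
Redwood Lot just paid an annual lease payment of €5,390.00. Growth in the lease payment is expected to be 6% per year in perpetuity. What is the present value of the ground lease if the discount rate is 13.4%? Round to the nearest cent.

D₁ = D₀ × (1 + g) = €5,390.00 × 1.06 = €5,713.4000
Growing perpetuity: P = D₁ / (r − g) = €5,713.4000 / (0.134 − 0.06) = €77,208.11

€77208.11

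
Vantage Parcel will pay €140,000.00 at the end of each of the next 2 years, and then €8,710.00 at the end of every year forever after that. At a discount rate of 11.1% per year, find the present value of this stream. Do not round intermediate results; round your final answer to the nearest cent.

€303007.46

PV of 2-year annuity: €140,000.00 × [1 − (1+0.111)^−2] / 0.111 = 239435.28466
Perpetuity value at year 2: €8,710.00 / 0.111 = 78468.46847
PV of perpetuity: 78468.46847 / (1+0.111)^2 = 63572.17326
Total PV = 239435.28466 + 63572.17326 = 303007.45792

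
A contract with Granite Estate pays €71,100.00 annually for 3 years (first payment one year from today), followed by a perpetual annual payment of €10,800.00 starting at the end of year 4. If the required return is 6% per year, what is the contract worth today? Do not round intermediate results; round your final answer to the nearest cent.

PV of 3-year annuity: €71,100.00 × [1 − (1+0.06)^−3] / 0.06 = 190051.14961
Perpetuity value at year 3: €10,800.00 / 0.06 = 180000.00000
PV of perpetuity: 180000.00000 / (1+0.06)^3 = 151131.47095
Total PV = 190051.14961 + 151131.47095 = 341182.62055

€341182.62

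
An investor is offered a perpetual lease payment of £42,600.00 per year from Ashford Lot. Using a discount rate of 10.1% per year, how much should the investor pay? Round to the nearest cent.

Level perpetuity: PV = C / r = £42,600.00 / 0.101 = £421,782.18

£421782.18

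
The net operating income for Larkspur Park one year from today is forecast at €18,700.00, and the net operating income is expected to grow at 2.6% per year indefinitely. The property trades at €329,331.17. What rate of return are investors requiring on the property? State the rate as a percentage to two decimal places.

8.28%

P = D₁/(r − g) ⇒ r = D₁/P + g = €18,700.0000/€329,331.17 + 0.026 = 0.056782 + 0.026 = 0.082782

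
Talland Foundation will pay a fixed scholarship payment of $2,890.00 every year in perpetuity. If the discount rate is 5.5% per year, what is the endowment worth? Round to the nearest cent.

$52545.45

Level perpetuity: PV = C / r = $2,890.00 / 0.055 = $52,545.45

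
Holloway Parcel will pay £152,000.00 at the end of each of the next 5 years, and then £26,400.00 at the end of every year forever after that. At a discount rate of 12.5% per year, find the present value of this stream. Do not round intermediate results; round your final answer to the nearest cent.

£658407.38

PV of 5-year annuity: £152,000.00 × [1 − (1+0.125)^−5] / 0.125 = 541206.38792
Perpetuity value at year 5: £26,400.00 / 0.125 = 211200.00000
PV of perpetuity: 211200.00000 / (1+0.125)^5 = 117200.99578
Total PV = 541206.38792 + 117200.99578 = 658407.38370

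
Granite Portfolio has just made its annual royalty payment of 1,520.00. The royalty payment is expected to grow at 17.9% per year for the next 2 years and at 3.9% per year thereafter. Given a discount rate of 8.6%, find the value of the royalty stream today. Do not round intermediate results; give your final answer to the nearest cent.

43044.75

D_1 = 1792.08000
D_2 = 2112.86232
Terminal value at year 2: TV = D_2×(1+g_2)/(r−g_2) = 2195.26395/0.047 = 46707.74363
P_0 = D_1/(1+r)^1 + D_2/(1+r)^2 + TV/(1+r)^2
    = 1650.16575 + 1791.47828 + 39603.10500 = 43044.74903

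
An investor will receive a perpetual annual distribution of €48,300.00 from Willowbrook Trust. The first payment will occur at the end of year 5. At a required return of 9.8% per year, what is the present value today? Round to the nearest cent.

Value at end of year 4: C / r = €48,300.00 / 0.098 = €492,857.1429
Discount to today: PV = €492,857.1429 / (1 + 0.098)^4 = €492,857.1429 / 1.453481 = €339,087.43

€339087.43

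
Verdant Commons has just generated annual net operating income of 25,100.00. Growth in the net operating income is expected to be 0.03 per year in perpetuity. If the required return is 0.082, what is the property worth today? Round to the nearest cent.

D₁ = D₀ × (1 + g) = 25,100.00 × 1.03 = 25,853.0000
Growing perpetuity: P = D₁ / (r − g) = 25,853.0000 / (0.082 − 0.03) = 497,173.08

497173.08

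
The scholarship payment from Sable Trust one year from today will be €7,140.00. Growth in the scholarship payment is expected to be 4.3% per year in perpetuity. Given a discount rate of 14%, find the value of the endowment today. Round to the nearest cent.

€73608.25

Growing perpetuity: P = D₁ / (r − g) = €7,140.0000 / (0.14 − 0.043) = €73,608.25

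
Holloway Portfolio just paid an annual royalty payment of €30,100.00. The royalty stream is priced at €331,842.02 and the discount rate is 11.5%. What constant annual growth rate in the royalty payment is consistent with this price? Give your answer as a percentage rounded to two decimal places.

P = D₀(1+g)/(r−g) ⇒ P(r−g) = D₀(1+g) ⇒ g(P+D₀) = P·r − D₀
g = (P·r − D₀)/(P + D₀) = (€331,842.02×0.115 − €30,100.00) / (€331,842.02 + €30,100.00) = 0.022274

2.23%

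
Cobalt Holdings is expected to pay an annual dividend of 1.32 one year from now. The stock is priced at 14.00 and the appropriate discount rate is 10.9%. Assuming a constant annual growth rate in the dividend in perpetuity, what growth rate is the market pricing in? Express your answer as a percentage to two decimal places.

P = D₁/(r−g) ⇒ g = r − D₁/P = 0.109 − 1.32/14.00 = 0.014714

1.47%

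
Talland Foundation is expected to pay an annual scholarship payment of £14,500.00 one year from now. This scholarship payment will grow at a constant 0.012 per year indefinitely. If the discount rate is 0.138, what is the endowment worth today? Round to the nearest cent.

£115079.37

Growing perpetuity: P = D₁ / (r − g) = £14,500.0000 / (0.138 − 0.012) = £115,079.37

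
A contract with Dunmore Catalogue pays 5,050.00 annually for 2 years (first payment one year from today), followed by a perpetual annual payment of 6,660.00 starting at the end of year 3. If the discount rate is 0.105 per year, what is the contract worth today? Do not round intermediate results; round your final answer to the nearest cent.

60652.99

PV of 2-year annuity: 5,050.00 × [1 − (1+0.105)^−2] / 0.105 = 8706.00520
Perpetuity value at year 2: 6,660.00 / 0.105 = 63428.57143
PV of perpetuity: 63428.57143 / (1+0.105)^2 = 51946.98833
Total PV = 8706.00520 + 51946.98833 = 60652.99353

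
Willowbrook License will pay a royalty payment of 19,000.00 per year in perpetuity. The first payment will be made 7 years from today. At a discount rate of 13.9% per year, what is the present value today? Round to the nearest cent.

62603.19

Value at end of year 6: C / r = 19,000.00 / 0.139 = 136,690.6475
Discount to today: PV = 136,690.6475 / (1 + 0.139)^6 = 136,690.6475 / 2.183445 = 62,603.19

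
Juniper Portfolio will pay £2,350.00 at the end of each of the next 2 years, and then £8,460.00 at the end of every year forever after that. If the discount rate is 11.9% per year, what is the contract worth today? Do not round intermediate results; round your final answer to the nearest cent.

£60752.64

PV of 2-year annuity: £2,350.00 × [1 − (1+0.119)^−2] / 0.119 = 3976.84483
Perpetuity value at year 2: £8,460.00 / 0.119 = 71092.43697
PV of perpetuity: 71092.43697 / (1+0.119)^2 = 56775.79558
Total PV = 3976.84483 + 56775.79558 = 60752.64042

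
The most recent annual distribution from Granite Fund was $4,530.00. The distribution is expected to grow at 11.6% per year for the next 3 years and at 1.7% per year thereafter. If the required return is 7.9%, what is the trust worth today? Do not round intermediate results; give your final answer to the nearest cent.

$96759.40

D_1 = 5055.48000
D_2 = 5641.91568
D_3 = 6296.37790
Terminal value at year 3: TV = D_3×(1+g_2)/(r−g_2) = 6403.41632/0.062 = 103280.90844
P_0 = D_1/(1+r)^1 + D_2/(1+r)^2 + D_3/(1+r)^3 + TV/(1+r)^3
    = 4685.33828 + 4846.00326 + 5012.17761 + 82215.88105 = 96759.40019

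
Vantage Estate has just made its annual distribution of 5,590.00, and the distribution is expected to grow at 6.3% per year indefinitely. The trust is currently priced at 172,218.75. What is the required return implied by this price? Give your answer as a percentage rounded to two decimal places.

D₁ = 5,590.00 × 1.063 = 5,942.1700
P = D₁/(r − g) ⇒ r = D₁/P + g = 5,942.1700/172,218.75 + 0.063 = 0.034504 + 0.063 = 0.097504

9.75%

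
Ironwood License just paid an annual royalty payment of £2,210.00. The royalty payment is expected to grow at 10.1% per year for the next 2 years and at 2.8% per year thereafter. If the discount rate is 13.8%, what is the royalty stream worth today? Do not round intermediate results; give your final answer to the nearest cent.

£23539.04

D_1 = 2433.21000
D_2 = 2678.96421
Terminal value at year 2: TV = D_2×(1+g_2)/(r−g_2) = 2753.97521/0.11 = 25036.13825
P_0 = D_1/(1+r)^1 + D_2/(1+r)^2 + TV/(1+r)^2
    = 2138.14587 + 2068.62795 + 19332.26844 = 23539.04226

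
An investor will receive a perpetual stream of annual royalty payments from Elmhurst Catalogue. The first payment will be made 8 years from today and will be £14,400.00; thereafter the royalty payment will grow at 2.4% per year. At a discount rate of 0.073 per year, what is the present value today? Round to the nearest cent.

£179460.29

Value at end of year 7: C₁ / (r − g) = £14,400.00 / (0.073 − 0.024) = £293,877.5510
Discount to today: PV = £293,877.5510 / (1 + 0.073)^7 = £293,877.5510 / 1.637563 = £179,460.29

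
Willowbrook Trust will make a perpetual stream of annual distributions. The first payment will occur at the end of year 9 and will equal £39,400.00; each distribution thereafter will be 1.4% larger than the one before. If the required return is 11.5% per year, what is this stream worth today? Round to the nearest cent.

Value at end of year 8: C₁ / (r − g) = £39,400.00 / (0.115 − 0.014) = £390,099.0099
Discount to today: PV = £390,099.0099 / (1 + 0.115)^8 = £390,099.0099 / 2.388905 = £163,296.14

£163296.14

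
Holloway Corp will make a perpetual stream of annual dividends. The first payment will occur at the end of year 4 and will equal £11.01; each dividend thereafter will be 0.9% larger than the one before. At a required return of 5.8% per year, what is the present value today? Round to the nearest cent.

£189.73

Value at end of year 3: C₁ / (r − g) = £11.01 / (0.058 − 0.009) = £224.6939
Discount to today: PV = £224.6939 / (1 + 0.058)^3 = £224.6939 / 1.184287 = £189.73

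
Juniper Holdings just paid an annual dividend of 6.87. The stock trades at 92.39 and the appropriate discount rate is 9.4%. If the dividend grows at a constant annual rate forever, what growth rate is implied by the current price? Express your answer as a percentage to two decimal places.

1.83%

P = D₀(1+g)/(r−g) ⇒ P(r−g) = D₀(1+g) ⇒ g(P+D₀) = P·r − D₀
g = (P·r − D₀)/(P + D₀) = (92.39×0.094 − 6.87) / (92.39 + 6.87) = 0.018282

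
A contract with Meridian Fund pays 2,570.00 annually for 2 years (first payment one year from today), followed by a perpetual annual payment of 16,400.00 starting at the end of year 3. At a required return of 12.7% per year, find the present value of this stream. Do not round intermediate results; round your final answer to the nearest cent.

PV of 2-year annuity: 2,570.00 × [1 − (1+0.127)^−2] / 0.127 = 4303.80694
Perpetuity value at year 2: 16,400.00 / 0.127 = 129133.85827
PV of perpetuity: 129133.85827 / (1+0.127)^2 = 101669.87626
Total PV = 4303.80694 + 101669.87626 = 105973.68320

105973.68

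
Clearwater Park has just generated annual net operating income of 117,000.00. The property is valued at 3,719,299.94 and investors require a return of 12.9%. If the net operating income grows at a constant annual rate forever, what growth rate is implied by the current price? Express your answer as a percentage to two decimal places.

P = D₀(1+g)/(r−g) ⇒ P(r−g) = D₀(1+g) ⇒ g(P+D₀) = P·r − D₀
g = (P·r − D₀)/(P + D₀) = (3,719,299.94×0.129 − 117,000.00) / (3,719,299.94 + 117,000.00) = 0.094568

9.46%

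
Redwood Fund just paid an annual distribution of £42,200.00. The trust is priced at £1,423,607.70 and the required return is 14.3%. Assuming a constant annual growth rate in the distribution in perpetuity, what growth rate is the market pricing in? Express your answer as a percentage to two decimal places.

11.01%

P = D₀(1+g)/(r−g) ⇒ P(r−g) = D₀(1+g) ⇒ g(P+D₀) = P·r − D₀
g = (P·r − D₀)/(P + D₀) = (£1,423,607.70×0.143 − £42,200.00) / (£1,423,607.70 + £42,200.00) = 0.110094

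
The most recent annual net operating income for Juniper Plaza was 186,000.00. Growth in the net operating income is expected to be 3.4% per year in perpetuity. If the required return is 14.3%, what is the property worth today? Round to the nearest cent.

D₁ = D₀ × (1 + g) = 186,000.00 × 1.034 = 192,324.0000
Growing perpetuity: P = D₁ / (r − g) = 192,324.0000 / (0.143 − 0.034) = 1,764,440.37

1764440.37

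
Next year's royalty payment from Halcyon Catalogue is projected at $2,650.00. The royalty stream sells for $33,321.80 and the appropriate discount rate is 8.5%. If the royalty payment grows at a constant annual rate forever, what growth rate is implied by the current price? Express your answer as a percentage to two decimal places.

P = D₁/(r−g) ⇒ g = r − D₁/P = 0.085 − $2,650.00/$33,321.80 = 0.005472

0.55%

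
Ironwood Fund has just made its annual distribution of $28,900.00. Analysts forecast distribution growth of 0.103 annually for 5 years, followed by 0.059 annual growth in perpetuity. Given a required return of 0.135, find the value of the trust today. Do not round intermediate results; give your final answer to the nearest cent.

$481770.44

D_1 = 31876.70000
D_2 = 35160.00010
D_3 = 38781.48011
D_4 = 42775.97256
D_5 = 47181.89774
Terminal value at year 5: TV = D_5×(1+g_2)/(r−g_2) = 49965.62970/0.076 = 657442.49608
P_0 = D_1/(1+r)^1 + D_2/(1+r)^2 + D_3/(1+r)^3 + D_4/(1+r)^4 + D_5/(1+r)^5 + TV/(1+r)^5
    = 28085.19824 + 27293.36886 + 26523.86419 + 25776.05480 + 25049.32903 + 349042.62420 = 481770.43931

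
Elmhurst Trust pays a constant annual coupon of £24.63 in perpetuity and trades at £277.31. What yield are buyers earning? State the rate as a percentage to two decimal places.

P = C/r ⇒ r = C/P = £24.63/£277.31 = 0.088818

8.88%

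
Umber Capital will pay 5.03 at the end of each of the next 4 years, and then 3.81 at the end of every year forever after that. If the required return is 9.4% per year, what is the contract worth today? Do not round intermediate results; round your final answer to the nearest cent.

PV of 4-year annuity: 5.03 × [1 − (1+0.094)^−4] / 0.094 = 16.15374
Perpetuity value at year 4: 3.81 / 0.094 = 40.53191
PV of perpetuity: 40.53191 / (1+0.094)^4 = 28.29618
Total PV = 16.15374 + 28.29618 = 44.44992

44.45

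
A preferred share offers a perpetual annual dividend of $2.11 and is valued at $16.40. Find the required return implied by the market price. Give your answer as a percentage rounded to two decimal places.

P = C/r ⇒ r = C/P = $2.11/$16.40 = 0.128659

12.87%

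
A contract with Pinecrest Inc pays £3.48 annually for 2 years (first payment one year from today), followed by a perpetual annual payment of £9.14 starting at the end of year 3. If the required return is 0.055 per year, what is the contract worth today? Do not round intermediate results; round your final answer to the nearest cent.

£155.73

PV of 2-year annuity: £3.48 × [1 − (1+0.055)^−2] / 0.055 = 6.42519
Perpetuity value at year 2: £9.14 / 0.055 = 166.18182
PV of perpetuity: 166.18182 / (1+0.055)^2 = 149.30646
Total PV = 6.42519 + 149.30646 = 155.73165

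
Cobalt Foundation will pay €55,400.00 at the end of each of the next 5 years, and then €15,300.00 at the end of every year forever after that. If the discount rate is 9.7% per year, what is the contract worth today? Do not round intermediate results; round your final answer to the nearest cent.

€310914.72

PV of 5-year annuity: €55,400.00 × [1 − (1+0.097)^−5] / 0.097 = 211629.05567
Perpetuity value at year 5: €15,300.00 / 0.097 = 157731.95876
PV of perpetuity: 157731.95876 / (1+0.097)^5 = 99285.66721
Total PV = 211629.05567 + 99285.66721 = 310914.72289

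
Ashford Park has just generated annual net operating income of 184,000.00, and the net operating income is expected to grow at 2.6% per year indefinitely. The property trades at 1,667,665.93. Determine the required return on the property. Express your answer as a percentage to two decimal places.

D₁ = 184,000.00 × 1.026 = 188,784.0000
P = D₁/(r − g) ⇒ r = D₁/P + g = 188,784.0000/1,667,665.93 + 0.026 = 0.113203 + 0.026 = 0.139203

13.92%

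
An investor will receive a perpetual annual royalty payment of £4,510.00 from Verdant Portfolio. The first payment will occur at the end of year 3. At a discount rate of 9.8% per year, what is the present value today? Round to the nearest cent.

Value at end of year 2: C / r = £4,510.00 / 0.098 = £46,020.4082
Discount to today: PV = £46,020.4082 / (1 + 0.098)^2 = £46,020.4082 / 1.205604 = £38,172.08

£38172.08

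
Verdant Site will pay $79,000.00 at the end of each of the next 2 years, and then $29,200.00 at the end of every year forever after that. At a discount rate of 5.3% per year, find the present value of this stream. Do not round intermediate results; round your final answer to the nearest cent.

PV of 2-year annuity: $79,000.00 × [1 − (1+0.053)^−2] / 0.053 = 146271.35963
Perpetuity value at year 2: $29,200.00 / 0.053 = 550943.39623
PV of perpetuity: 550943.39623 / (1+0.053)^2 = 496878.53925
Total PV = 146271.35963 + 496878.53925 = 643149.89888

$643149.90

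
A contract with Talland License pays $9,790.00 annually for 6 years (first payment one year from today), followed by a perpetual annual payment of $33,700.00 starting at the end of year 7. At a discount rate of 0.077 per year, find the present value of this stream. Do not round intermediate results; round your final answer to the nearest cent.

PV of 6-year annuity: $9,790.00 × [1 − (1+0.077)^−6] / 0.077 = 45672.85142
Perpetuity value at year 6: $33,700.00 / 0.077 = 437662.33766
PV of perpetuity: 437662.33766 / (1+0.077)^6 = 280443.22707
Total PV = 45672.85142 + 280443.22707 = 326116.07849

$326116.08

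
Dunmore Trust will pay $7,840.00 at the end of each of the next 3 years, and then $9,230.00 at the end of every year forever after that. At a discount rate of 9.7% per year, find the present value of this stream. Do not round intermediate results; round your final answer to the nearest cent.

$91679.58

PV of 3-year annuity: $7,840.00 × [1 − (1+0.097)^−3] / 0.097 = 19600.35524
Perpetuity value at year 3: $9,230.00 / 0.097 = 95154.63918
PV of perpetuity: 95154.63918 / (1+0.097)^3 = 72079.22095
Total PV = 19600.35524 + 72079.22095 = 91679.57619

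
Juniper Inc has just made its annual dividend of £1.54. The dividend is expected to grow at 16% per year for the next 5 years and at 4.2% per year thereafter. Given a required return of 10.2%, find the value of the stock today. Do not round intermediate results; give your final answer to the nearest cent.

£43.57

D_1 = 1.78640
D_2 = 2.07222
D_3 = 2.40378
D_4 = 2.78838
D_5 = 3.23453
Terminal value at year 5: TV = D_5×(1+g_2)/(r−g_2) = 3.37038/0.06 = 56.17294
P_0 = D_1/(1+r)^1 + D_2/(1+r)^2 + D_3/(1+r)^3 + D_4/(1+r)^4 + D_5/(1+r)^5 + TV/(1+r)^5
    = 1.62105 + 1.70637 + 1.79618 + 1.89072 + 1.99023 + 34.56362 = 43.56816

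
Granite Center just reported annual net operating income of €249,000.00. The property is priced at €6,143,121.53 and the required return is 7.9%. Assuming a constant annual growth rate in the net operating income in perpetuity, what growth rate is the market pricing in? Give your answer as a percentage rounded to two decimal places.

3.70%

P = D₀(1+g)/(r−g) ⇒ P(r−g) = D₀(1+g) ⇒ g(P+D₀) = P·r − D₀
g = (P·r − D₀)/(P + D₀) = (€6,143,121.53×0.079 − €249,000.00) / (€6,143,121.53 + €249,000.00) = 0.036968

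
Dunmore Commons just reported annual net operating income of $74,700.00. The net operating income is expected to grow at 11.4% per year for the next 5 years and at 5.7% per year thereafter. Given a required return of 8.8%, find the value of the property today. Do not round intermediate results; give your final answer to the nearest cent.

$3267403.88

D_1 = 83215.80000
D_2 = 92702.40120
D_3 = 103270.47494
D_4 = 115043.30908
D_5 = 128158.24631
Terminal value at year 5: TV = D_5×(1+g_2)/(r−g_2) = 135463.26635/0.031 = 4369782.78563
P_0 = D_1/(1+r)^1 + D_2/(1+r)^2 + D_3/(1+r)^3 + D_4/(1+r)^4 + D_5/(1+r)^5 + TV/(1+r)^5
    = 76485.11029 + 78312.87947 + 80184.32696 + 82100.49654 + 84062.45693 + 2866258.61226 = 3267403.88246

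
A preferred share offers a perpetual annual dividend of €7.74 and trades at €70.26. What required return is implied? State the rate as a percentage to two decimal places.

P = C/r ⇒ r = C/P = €7.74/€70.26 = 0.110162

11.02%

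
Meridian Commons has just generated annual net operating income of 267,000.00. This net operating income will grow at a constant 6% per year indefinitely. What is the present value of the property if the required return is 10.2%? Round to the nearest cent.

D₁ = D₀ × (1 + g) = 267,000.00 × 1.06 = 283,020.0000
Growing perpetuity: P = D₁ / (r − g) = 283,020.0000 / (0.102 − 0.06) = 6,738,571.43

6738571.43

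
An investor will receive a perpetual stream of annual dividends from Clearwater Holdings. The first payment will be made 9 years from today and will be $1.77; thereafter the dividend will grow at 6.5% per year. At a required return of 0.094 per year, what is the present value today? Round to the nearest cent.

$29.75

Value at end of year 8: C₁ / (r − g) = $1.77 / (0.094 − 0.065) = $61.0345
Discount to today: PV = $61.0345 / (1 + 0.094)^8 = $61.0345 / 2.051817 = $29.75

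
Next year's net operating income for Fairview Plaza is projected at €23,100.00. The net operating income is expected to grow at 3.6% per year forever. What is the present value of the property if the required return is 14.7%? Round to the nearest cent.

Growing perpetuity: P = D₁ / (r − g) = €23,100.0000 / (0.147 − 0.036) = €208,108.11

€208108.11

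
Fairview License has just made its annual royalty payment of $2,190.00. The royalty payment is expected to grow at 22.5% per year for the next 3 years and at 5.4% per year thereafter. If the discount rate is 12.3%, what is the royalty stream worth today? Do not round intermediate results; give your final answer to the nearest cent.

$51258.87

D_1 = 2682.75000
D_2 = 3286.36875
D_3 = 4025.80172
Terminal value at year 3: TV = D_3×(1+g_2)/(r−g_2) = 4243.19501/0.069 = 61495.57988
P_0 = D_1/(1+r)^1 + D_2/(1+r)^2 + D_3/(1+r)^3 + TV/(1+r)^3
    = 2388.91362 + 2605.89420 + 2842.58272 + 43421.48102 = 51258.87157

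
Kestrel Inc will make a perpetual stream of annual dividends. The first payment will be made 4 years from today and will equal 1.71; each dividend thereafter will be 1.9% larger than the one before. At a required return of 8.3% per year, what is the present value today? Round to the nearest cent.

21.03

Value at end of year 3: C₁ / (r − g) = 1.71 / (0.083 − 0.019) = 26.7188
Discount to today: PV = 26.7188 / (1 + 0.083)^3 = 26.7188 / 1.270239 = 21.03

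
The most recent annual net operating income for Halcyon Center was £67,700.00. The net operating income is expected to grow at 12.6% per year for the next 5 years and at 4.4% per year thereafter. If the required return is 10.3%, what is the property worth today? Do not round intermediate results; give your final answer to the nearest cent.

D_1 = 76230.20000
D_2 = 85835.20520
D_3 = 96650.44106
D_4 = 108828.39663
D_5 = 122540.77460
Terminal value at year 5: TV = D_5×(1+g_2)/(r−g_2) = 127932.56869/0.059 = 2168348.62179
P_0 = D_1/(1+r)^1 + D_2/(1+r)^2 + D_3/(1+r)^3 + D_4/(1+r)^4 + D_5/(1+r)^5 + TV/(1+r)^5
    = 69111.69538 + 70552.82774 + 72024.01091 + 73525.87152 + 75059.04925 + 1328163.51562 = 1688436.97041

£1688436.97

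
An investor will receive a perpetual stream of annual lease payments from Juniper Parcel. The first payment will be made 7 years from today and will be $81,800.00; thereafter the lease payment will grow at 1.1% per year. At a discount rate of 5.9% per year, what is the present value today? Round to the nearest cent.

Value at end of year 6: C₁ / (r − g) = $81,800.00 / (0.059 − 0.011) = $1,704,166.6667
Discount to today: PV = $1,704,166.6667 / (1 + 0.059)^6 = $1,704,166.6667 / 1.410509 = $1,208,192.97

$1208192.97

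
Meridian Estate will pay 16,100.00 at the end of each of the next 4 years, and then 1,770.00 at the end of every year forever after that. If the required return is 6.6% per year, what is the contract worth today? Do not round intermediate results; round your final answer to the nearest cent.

75798.47

PV of 4-year annuity: 16,100.00 × [1 − (1+0.066)^−4] / 0.066 = 55030.18834
Perpetuity value at year 4: 1,770.00 / 0.066 = 26818.18182
PV of perpetuity: 26818.18182 / (1+0.066)^4 = 20768.27912
Total PV = 55030.18834 + 20768.27912 = 75798.46747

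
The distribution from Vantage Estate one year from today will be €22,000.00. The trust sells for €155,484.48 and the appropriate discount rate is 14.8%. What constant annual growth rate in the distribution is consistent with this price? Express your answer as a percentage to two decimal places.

0.65%

P = D₁/(r−g) ⇒ g = r − D₁/P = 0.148 − €22,000.00/€155,484.48 = 0.006507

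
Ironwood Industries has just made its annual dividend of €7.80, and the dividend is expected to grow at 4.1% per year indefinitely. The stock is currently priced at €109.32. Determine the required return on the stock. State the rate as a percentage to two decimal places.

D₁ = €7.80 × 1.041 = €8.1198
P = D₁/(r − g) ⇒ r = D₁/P + g = €8.1198/€109.32 + 0.041 = 0.074276 + 0.041 = 0.115276

11.53%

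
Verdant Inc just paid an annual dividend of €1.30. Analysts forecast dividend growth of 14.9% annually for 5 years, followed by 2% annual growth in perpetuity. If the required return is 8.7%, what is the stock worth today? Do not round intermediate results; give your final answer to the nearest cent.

€33.82

D_1 = 1.49370
D_2 = 1.71626
D_3 = 1.97198
D_4 = 2.26581
D_5 = 2.60342
Terminal value at year 5: TV = D_5×(1+g_2)/(r−g_2) = 2.65548/0.067 = 39.63409
P_0 = D_1/(1+r)^1 + D_2/(1+r)^2 + D_3/(1+r)^3 + D_4/(1+r)^4 + D_5/(1+r)^5 + TV/(1+r)^5
    = 1.37415 + 1.45253 + 1.53538 + 1.62295 + 1.71552 + 26.11687 = 33.81739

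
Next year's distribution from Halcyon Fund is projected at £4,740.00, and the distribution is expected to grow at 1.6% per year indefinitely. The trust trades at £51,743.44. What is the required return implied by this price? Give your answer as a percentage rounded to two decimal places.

P = D₁/(r − g) ⇒ r = D₁/P + g = £4,740.0000/£51,743.44 + 0.016 = 0.091606 + 0.016 = 0.107606

10.76%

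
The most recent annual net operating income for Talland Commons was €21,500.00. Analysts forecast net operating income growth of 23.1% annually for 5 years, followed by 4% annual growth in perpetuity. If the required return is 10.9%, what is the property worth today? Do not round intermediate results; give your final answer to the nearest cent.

€694709.06

D_1 = 26466.50000
D_2 = 32580.26150
D_3 = 40106.30191
D_4 = 49370.85765
D_5 = 60775.52576
Terminal value at year 5: TV = D_5×(1+g_2)/(r−g_2) = 63206.54679/0.069 = 916036.91006
P_0 = D_1/(1+r)^1 + D_2/(1+r)^2 + D_3/(1+r)^3 + D_4/(1+r)^4 + D_5/(1+r)^5 + TV/(1+r)^5
    = 23865.19387 + 26490.58039 + 29404.78310 + 32639.57439 + 36230.22189 + 546078.70671 = 694709.06035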